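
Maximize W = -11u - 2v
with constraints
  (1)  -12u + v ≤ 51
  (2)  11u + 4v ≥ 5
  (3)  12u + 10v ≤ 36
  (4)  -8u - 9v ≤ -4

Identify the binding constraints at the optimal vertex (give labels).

(2) and (3)

Feasible corners and W = -11u - 2v:
  (-47/31, 168/31) → W = 181/31
  (29/67, 4/67) → W = -327/67
  (71/7, -60/7) → W = -661/7

The maximum is at (-47/31, 168/31). Substituting into each constraint, equality holds for (2) and (3); the remaining constraints have slack.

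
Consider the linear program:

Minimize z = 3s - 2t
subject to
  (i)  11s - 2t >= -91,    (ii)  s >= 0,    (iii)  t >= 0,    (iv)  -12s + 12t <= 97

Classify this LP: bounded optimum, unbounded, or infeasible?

bounded optimum

Corner points and z = 3s - 2t:
  (0, 0) → z = 0
  (0, 97/12) → z = -97/6
The feasible region has finitely many vertices and no improving ray; the minimum is -97/6 at (0, 97/12).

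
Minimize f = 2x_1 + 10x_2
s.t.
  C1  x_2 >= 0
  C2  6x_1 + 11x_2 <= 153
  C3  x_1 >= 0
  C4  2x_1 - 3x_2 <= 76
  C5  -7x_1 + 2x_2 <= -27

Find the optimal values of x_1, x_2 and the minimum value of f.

Vertices and f = 2x_1 + 10x_2:
  (51/2, 0) → f = 51
  (27/7, 0) → f = 54/7
  (603/89, 909/89) → f = 10296/89

x_1 = 27/7, x_2 = 0, minimum f = 54/7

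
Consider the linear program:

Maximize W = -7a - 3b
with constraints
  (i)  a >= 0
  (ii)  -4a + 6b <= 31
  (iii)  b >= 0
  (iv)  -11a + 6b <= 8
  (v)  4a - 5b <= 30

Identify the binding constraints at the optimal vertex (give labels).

Extreme points and W = -7a - 3b:
  (0, 0) → W = 0
  (0, 4/3) → W = -4
  (23/7, 103/14) → W = -631/14
  (335/4, 61) → W = -3077/4
  (15/2, 0) → W = -105/2

The maximum is at (0, 0). Substituting into each constraint, equality holds for (i) and (iii); the remaining constraints have slack.

(i) and (iii)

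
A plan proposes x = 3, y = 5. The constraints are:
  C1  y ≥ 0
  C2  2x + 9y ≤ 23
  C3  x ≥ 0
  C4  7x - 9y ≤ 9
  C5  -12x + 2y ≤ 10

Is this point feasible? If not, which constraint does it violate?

Constraint C2: 2x + 9y = 51, which is not ≤ 23. All other constraints are satisfied.

not feasible — violates C2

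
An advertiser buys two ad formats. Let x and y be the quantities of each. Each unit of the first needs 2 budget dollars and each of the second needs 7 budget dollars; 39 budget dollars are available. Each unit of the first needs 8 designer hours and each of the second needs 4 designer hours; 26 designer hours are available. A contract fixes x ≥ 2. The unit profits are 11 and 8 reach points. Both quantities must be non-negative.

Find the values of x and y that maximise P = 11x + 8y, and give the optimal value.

Feasible corners and P = 11x + 8y:
  (13/4, 0) → P = 143/4
  (2, 0) → P = 22
  (2, 5/2) → P = 42

The binding constraints are 8x + 4y = 26 and x = 2.
Solving simultaneously gives x = 2, y = 5/2.

x = 2, y = 5/2, maximum P = 42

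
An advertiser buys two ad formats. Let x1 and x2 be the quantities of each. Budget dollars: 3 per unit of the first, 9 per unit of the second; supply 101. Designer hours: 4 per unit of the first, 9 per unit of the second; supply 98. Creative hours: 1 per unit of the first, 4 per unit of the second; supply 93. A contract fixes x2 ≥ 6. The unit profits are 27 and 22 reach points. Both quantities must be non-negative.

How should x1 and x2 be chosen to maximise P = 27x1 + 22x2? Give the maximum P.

Feasible corners and P = 27x1 + 22x2:
  (0, 98/9) → P = 2156/9
  (0, 6) → P = 132
  (11, 6) → P = 429

At the optimal vertex, 4x1 + 9x2 = 98 and x2 = 6.
Solving simultaneously gives x1 = 11, x2 = 6.

x1 = 11, x2 = 6, maximum P = 429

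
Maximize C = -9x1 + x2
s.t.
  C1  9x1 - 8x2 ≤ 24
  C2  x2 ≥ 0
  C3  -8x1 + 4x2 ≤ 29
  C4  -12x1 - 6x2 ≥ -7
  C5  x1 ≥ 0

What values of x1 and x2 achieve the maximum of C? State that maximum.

x1 = 0, x2 = 7/6, maximum C = 7/6

Corner points and C = -9x1 + x2:
  (7/12, 0) → C = -21/4
  (0, 0) → C = 0
  (0, 7/6) → C = 7/6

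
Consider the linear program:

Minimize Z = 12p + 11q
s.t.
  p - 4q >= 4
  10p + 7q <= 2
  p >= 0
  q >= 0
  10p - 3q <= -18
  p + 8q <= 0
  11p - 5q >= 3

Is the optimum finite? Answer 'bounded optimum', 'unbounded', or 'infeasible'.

The boundaries p + 8q = 0 and 11p - 5q = 3 meet at (8/31, -1/31), but that point violates p - 4q ≥ 4. Every candidate vertex is excluded by some other constraint, so the feasible region is empty.

infeasible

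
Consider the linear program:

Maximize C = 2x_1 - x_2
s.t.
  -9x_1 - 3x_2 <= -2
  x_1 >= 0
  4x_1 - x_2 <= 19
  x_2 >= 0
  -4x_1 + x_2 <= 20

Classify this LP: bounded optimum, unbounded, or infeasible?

bounded optimum

Extreme points and C = 2x_1 - x_2:
  (0, 2/3) → C = -2/3
  (2/9, 0) → C = 4/9
  (0, 20) → C = -20
  (19/4, 0) → C = 19/2
The feasible region has finitely many vertices and no improving ray; the maximum is 19/2 at (19/4, 0).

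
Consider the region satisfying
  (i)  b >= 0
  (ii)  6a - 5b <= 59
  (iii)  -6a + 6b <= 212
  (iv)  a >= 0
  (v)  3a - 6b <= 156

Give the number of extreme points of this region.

Pairwise boundary intersections that survive every other constraint:
  (59/6, 0)
  (0, 0)
  (707/3, 271)
  (0, 106/3)

4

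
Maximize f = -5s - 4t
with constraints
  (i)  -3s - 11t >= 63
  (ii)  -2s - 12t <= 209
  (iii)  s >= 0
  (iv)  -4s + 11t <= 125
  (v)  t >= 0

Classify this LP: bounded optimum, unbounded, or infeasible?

The boundaries -3s - 11t = 63 and -2s - 12t = 209 meet at (1543/14, -501/14), but that point violates t ≥ 0. Every candidate vertex is excluded by some other constraint, so the feasible region is empty.

infeasible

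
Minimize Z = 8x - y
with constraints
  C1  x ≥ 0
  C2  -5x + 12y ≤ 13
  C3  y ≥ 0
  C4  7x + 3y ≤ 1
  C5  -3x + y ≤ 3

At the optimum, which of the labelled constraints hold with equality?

Corner points and Z = 8x - y:
  (0, 0) → Z = 0
  (0, 1/3) → Z = -1/3
  (1/7, 0) → Z = 8/7

The minimum is at (0, 1/3). Substituting into each constraint, equality holds for C1 and C4; the remaining constraints have slack.

C1 and C4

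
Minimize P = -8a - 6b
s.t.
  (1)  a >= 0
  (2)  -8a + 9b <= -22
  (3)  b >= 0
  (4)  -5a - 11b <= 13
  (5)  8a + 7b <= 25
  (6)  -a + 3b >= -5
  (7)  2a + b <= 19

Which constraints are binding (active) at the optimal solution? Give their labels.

(3) and (5)

Feasible corners and P = -8a - 6b:
  (11/4, 0) → P = -22
  (379/128, 3/16) → P = -397/16
  (25/8, 0) → P = -25

The minimum is at (25/8, 0). Substituting into each constraint, equality holds for (3) and (5); the remaining constraints have slack.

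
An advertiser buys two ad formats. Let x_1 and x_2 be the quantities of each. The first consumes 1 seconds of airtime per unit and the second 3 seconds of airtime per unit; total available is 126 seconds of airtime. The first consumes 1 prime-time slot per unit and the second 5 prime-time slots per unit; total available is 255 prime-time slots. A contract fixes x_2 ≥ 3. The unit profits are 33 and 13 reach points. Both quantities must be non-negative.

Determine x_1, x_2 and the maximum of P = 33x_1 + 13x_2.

x_1 = 117, x_2 = 3, maximum P = 3900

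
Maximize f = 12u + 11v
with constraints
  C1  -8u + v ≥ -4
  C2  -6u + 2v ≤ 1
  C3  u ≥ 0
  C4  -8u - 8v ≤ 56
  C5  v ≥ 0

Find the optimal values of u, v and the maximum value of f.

u = 9/10, v = 16/5, maximum f = 46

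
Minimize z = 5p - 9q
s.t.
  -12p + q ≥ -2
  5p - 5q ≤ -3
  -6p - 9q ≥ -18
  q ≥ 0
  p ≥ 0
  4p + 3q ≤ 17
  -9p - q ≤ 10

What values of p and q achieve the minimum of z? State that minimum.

p = 0, q = 2, minimum z = -18

Feasible corners and z = 5p - 9q:
  (13/55, 46/55) → z = -349/55
  (6/19, 34/19) → z = -276/19
  (0, 3/5) → z = -27/5
  (0, 2) → z = -18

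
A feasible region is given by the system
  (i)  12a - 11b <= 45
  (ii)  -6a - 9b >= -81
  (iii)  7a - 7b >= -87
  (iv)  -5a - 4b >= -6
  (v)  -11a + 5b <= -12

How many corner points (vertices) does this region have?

3

Intersecting each pair of boundary lines and keeping only the points that satisfy every inequality leaves:
  (246/103, -153/103)
  (-93/61, -351/61)
  (26/23, 2/23)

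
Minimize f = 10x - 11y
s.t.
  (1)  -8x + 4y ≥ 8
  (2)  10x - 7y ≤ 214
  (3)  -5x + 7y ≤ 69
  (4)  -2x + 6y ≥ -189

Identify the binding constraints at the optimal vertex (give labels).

(3) and (4)

Corner points and f = 10x - 11y:
  (55/9, 128/9) → f = -286/3
  (-201/10, -191/5) → f = 1096/5
  (-1737/16, -1083/16) → f = -5457/16

The minimum is at (-1737/16, -1083/16). Substituting into each constraint, equality holds for (3) and (4); the remaining constraints have slack.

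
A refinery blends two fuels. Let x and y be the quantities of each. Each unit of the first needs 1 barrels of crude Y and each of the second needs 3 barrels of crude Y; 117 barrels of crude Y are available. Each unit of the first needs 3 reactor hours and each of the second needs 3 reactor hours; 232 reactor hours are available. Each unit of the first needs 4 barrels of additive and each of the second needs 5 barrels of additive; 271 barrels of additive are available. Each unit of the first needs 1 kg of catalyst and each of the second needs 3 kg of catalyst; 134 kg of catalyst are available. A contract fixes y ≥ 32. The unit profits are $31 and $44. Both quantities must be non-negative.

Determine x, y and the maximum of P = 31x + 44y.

Extreme points and P = 31x + 44y:
  (0, 39) → P = 1716
  (0, 32) → P = 1408
  (21, 32) → P = 2059

x = 21, y = 32, maximum P = 2059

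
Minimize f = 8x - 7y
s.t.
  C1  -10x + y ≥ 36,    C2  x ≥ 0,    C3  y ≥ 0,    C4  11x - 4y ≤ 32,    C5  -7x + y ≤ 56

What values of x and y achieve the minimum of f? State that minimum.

Extreme points and f = 8x - 7y:
  (0, 36) → f = -252
  (20/3, 308/3) → f = -1996/3
  (0, 56) → f = -392

x = 20/3, y = 308/3, minimum f = -1996/3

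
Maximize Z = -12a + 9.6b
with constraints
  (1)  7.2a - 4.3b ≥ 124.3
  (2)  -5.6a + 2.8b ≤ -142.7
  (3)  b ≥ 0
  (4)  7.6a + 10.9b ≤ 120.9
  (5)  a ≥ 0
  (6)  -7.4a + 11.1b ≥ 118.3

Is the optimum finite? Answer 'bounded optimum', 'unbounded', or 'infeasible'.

The boundaries 7.2a - 4.3b = 124.3 and -5.6a + 2.8b = -142.7 meet at (26557/392, 4142/49), but that point violates 7.6a + 10.9b ≤ 120.9. Every candidate vertex is excluded by some other constraint, so the feasible region is empty.

infeasible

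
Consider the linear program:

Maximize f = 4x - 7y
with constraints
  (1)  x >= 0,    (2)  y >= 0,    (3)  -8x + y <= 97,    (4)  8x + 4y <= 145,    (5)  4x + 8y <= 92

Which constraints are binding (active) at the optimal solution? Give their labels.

(2) and (4)

Extreme points and f = 4x - 7y:
  (0, 0) → f = 0
  (0, 23/2) → f = -161/2
  (145/8, 0) → f = 145/2
  (33/2, 13/4) → f = 173/4

The maximum is at (145/8, 0). Substituting into each constraint, equality holds for (2) and (4); the remaining constraints have slack.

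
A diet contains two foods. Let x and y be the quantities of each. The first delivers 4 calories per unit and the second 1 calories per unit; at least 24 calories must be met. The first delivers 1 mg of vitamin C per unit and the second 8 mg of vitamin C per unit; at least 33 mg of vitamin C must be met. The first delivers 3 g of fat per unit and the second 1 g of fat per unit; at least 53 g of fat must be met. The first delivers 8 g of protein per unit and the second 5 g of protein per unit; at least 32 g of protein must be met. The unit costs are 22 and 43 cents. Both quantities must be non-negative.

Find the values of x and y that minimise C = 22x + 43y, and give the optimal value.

x = 17, y = 2, minimum C = 460

Corner points and C = 22x + 43y:
  (0, 53) → C = 2279
  (33, 0) → C = 726
  (17, 2) → C = 460
The feasible region is unbounded (it extends along (0, 1), (1, 0)), but C strictly increases along every unbounded feasible direction, so there is no improving ray and the minimum is attained at a vertex.

The optimum lies where x + 8y = 33 and 3x + y = 53.
Solving simultaneously gives x = 17, y = 2.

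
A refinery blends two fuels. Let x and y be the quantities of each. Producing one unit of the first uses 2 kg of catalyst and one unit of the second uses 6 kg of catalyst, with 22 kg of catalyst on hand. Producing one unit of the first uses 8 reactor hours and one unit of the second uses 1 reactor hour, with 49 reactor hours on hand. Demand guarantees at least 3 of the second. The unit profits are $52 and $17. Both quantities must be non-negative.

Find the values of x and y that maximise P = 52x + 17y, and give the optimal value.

x = 2, y = 3, maximum P = 155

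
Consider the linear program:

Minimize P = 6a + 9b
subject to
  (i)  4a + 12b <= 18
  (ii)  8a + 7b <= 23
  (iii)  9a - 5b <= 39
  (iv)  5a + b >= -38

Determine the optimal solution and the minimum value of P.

a = -151/34, b = -537/34, minimum P = -5739/34

The binding constraints are 9a - 5b = 39 and 5a + b = -38.
Solving simultaneously gives a = -151/34, b = -537/34.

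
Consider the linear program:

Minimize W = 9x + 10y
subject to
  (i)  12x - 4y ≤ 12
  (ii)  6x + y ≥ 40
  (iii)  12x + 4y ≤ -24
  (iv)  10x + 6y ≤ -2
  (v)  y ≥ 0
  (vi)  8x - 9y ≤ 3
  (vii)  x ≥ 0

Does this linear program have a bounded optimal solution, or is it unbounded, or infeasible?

infeasible

The boundaries 8x - 9y = 3 and x = 0 meet at (0, -1/3), but that point violates 6x + y ≥ 40. Every candidate vertex is excluded by some other constraint, so the feasible region is empty.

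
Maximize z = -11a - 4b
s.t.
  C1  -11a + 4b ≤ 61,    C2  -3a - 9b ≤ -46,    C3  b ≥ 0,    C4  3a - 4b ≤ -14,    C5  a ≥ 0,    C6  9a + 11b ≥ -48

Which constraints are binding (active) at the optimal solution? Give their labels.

Extreme points and z = -11a - 4b:
  (0, 61/4) → z = -61
  (58/39, 60/13) → z = -1358/39
  (0, 46/9) → z = -184/9
The feasible region is unbounded (it extends along (4, 3), (4, 11)), but z strictly decreases along every unbounded feasible direction, so there is no improving ray and the maximum is attained at a vertex.

The maximum is at (0, 46/9). Substituting into each constraint, equality holds for C2 and C5; the remaining constraints have slack.

C2 and C5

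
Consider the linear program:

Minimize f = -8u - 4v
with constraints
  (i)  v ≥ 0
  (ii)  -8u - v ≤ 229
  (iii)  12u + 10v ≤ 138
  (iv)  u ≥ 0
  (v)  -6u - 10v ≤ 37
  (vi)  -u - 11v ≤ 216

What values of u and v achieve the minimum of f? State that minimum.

u = 23/2, v = 0, minimum f = -92

Feasible corners and f = -8u - 4v:
  (23/2, 0) → f = -92
  (0, 0) → f = 0
  (0, 69/5) → f = -276/5

The optimum lies where v = 0 and 12u + 10v = 138.
Solving simultaneously gives u = 23/2, v = 0.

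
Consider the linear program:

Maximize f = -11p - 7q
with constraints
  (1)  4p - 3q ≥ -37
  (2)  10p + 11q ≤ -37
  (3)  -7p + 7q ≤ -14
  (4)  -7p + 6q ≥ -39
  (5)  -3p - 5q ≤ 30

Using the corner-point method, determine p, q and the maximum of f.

Feasible corners and f = -11p - 7q:
  (-5/7, -19/7) → f = 188/7
  (207/137, -649/137) → f = 2266/137
  (-5/2, -9/2) → f = 59
  (15/53, -327/53) → f = 2124/53

The optimum lies where -7p + 7q = -14 and -3p - 5q = 30.
Solving simultaneously gives p = -5/2, q = -9/2.

p = -5/2, q = -9/2, maximum f = 59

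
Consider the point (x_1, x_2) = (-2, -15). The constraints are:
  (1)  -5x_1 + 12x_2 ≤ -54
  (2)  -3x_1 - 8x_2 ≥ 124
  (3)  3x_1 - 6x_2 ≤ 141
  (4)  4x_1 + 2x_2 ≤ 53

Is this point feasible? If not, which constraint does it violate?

(1): -170 ≤ -54 ✓
(2): 126 ≥ 124 ✓
(3): 84 ≤ 141 ✓
(4): -38 ≤ 53 ✓

feasible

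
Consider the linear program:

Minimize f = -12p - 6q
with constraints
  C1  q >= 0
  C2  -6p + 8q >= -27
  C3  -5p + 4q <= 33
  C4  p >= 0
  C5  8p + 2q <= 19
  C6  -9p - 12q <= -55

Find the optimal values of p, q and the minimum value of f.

Feasible corners and f = -12p - 6q:
  (0, 33/4) → f = -99/2
  (5/21, 359/42) → f = -379/7
  (0, 55/12) → f = -55/2
  (59/39, 269/78) → f = -505/13

At the optimal vertex, -5p + 4q = 33 and 8p + 2q = 19.
Solving simultaneously gives p = 5/21, q = 359/42.

p = 5/21, q = 359/42, minimum f = -379/7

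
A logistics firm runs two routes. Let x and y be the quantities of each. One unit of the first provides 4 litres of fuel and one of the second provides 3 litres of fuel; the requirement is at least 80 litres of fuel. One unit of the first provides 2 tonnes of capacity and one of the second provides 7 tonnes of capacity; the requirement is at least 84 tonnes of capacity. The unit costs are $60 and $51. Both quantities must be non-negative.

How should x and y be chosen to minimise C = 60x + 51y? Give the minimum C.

x = 14, y = 8, minimum C = 1248

Vertices and C = 60x + 51y:
  (0, 80/3) → C = 1360
  (42, 0) → C = 2520
  (14, 8) → C = 1248
The feasible region is unbounded (it extends along (0, 1), (1, 0)), but C strictly increases along every unbounded feasible direction, so there is no improving ray and the minimum is attained at a vertex.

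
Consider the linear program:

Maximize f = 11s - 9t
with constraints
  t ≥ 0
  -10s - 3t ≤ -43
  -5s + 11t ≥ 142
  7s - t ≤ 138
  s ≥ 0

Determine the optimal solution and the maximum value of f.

s = 415/18, t = 421/18, maximum f = 388/9

The feasible region is unbounded (it extends along (0, 1), (1, 7)), but f strictly decreases along every unbounded feasible direction, so there is no improving ray and the maximum is attained at a vertex.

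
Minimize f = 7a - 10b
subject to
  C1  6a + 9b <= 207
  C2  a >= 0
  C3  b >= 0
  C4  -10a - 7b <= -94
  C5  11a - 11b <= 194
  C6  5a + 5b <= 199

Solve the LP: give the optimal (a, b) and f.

At the optimal vertex, 6a + 9b = 207 and a = 0.
Solving simultaneously gives a = 0, b = 23.

a = 0, b = 23, minimum f = -230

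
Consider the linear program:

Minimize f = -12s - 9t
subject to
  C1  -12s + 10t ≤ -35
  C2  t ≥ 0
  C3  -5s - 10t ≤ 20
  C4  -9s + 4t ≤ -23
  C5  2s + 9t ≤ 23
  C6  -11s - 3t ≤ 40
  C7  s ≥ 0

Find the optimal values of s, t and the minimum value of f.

s = 23/2, t = 0, minimum f = -138

Feasible corners and f = -12s - 9t:
  (35/12, 0) → f = -35
  (545/128, 103/64) → f = -4197/64
  (23/2, 0) → f = -138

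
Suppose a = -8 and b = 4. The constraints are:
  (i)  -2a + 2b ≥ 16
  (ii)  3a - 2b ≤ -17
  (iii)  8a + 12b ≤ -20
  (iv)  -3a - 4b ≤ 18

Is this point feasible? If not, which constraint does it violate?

not feasible — violates (iii)

Constraint (iii): 8a + 12b = -16, which is not ≤ -20. All other constraints are satisfied.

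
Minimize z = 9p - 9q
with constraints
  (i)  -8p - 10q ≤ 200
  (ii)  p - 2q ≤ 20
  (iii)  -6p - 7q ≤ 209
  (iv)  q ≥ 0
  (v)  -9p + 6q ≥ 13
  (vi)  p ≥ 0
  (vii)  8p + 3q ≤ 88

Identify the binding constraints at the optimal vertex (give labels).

Feasible corners and z = 9p - 9q:
  (0, 13/6) → z = -39/2
  (163/25, 896/75) → z = -1221/25
  (0, 88/3) → z = -264

The minimum is at (0, 88/3). Substituting into each constraint, equality holds for (vi) and (vii); the remaining constraints have slack.

(vi) and (vii)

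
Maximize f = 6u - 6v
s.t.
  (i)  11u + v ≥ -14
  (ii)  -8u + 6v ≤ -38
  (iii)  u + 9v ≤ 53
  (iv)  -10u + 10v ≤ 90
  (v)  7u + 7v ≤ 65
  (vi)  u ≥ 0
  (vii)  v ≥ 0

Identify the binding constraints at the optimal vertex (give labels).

Extreme points and f = 6u - 6v:
  (328/49, 127/49) → f = 1206/49
  (19/4, 0) → f = 57/2
  (65/7, 0) → f = 390/7

The maximum is at (65/7, 0). Substituting into each constraint, equality holds for (v) and (vii); the remaining constraints have slack.

(v) and (vii)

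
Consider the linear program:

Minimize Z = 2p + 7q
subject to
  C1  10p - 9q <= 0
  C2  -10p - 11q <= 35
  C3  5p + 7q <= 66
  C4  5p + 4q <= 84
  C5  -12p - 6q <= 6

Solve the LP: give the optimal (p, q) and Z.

p = -9/28, q = -5/14, minimum Z = -22/7

Corner points and Z = 2p + 7q:
  (594/115, 132/23) → Z = 5808/115
  (-9/28, -5/14) → Z = -22/7
  (-73/9, 137/9) → Z = 271/3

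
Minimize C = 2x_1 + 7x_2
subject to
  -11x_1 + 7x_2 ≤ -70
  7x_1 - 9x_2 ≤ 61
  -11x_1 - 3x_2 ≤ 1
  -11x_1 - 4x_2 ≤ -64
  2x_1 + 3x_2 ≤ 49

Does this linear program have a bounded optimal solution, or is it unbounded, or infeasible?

Extreme points and C = 2x_1 + 7x_2:
  (728/121, -6/11) → C = 994/121
  (553/47, 399/47) → C = 3899/47
  (820/127, -223/127) → C = 79/127
  (16, 17/3) → C = 215/3
The feasible region has finitely many vertices and no improving ray; the minimum is 79/127 at (820/127, -223/127).

bounded optimum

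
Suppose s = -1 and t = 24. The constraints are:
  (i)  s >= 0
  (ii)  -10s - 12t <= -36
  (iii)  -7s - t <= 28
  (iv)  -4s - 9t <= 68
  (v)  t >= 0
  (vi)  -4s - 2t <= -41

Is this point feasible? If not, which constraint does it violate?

not feasible — violates (i)

Constraint (i): s = -1, which is not ≥ 0. All other constraints are satisfied.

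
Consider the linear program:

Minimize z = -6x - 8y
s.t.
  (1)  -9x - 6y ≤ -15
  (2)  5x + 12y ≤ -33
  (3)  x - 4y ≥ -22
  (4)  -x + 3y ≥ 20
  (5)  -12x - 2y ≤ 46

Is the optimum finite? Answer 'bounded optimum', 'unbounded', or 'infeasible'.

The boundaries -9x - 6y = -15 and 5x + 12y = -33 meet at (63/13, -62/13), but that point violates -x + 3y ≥ 20. Every candidate vertex is excluded by some other constraint, so the feasible region is empty.

infeasible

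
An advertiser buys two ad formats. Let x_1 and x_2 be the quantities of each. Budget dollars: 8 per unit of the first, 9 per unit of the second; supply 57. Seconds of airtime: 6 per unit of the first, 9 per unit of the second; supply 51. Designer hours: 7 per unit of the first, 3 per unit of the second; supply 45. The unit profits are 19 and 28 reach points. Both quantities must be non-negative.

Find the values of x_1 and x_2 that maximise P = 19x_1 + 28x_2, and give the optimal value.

Extreme points and P = 19x_1 + 28x_2:
  (0, 0) → P = 0
  (0, 17/3) → P = 476/3
  (45/7, 0) → P = 855/7
  (3, 11/3) → P = 479/3
  (6, 1) → P = 142

The binding constraints are 8x_1 + 9x_2 = 57 and 6x_1 + 9x_2 = 51.
Solving simultaneously gives x_1 = 3, x_2 = 11/3.

x_1 = 3, x_2 = 11/3, maximum P = 479/3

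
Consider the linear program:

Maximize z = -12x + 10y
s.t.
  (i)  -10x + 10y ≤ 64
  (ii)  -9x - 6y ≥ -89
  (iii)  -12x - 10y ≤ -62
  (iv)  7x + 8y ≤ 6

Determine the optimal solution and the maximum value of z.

x = 218/13, y = -181/13, maximum z = -4426/13

The binding constraints are -12x - 10y = -62 and 7x + 8y = 6.
Solving simultaneously gives x = 218/13, y = -181/13.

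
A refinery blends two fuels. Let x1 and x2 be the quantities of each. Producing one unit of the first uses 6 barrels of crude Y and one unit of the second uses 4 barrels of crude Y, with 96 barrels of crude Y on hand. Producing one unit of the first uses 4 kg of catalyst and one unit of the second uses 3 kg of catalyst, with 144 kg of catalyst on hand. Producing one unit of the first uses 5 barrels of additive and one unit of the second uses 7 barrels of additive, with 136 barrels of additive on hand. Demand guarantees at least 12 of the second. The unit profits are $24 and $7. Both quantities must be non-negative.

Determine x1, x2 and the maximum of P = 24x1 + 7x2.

Extreme points and P = 24x1 + 7x2:
  (0, 136/7) → P = 136
  (0, 12) → P = 84
  (64/11, 168/11) → P = 2712/11
  (8, 12) → P = 276

x1 = 8, x2 = 12, maximum P = 276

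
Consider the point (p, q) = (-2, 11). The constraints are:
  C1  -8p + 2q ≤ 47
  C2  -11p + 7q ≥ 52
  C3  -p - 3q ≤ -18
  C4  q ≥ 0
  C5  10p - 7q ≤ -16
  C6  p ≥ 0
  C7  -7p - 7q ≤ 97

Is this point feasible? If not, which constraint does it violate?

not feasible — violates C6

Constraint C6: p = -2, which is not ≥ 0. All other constraints are satisfied.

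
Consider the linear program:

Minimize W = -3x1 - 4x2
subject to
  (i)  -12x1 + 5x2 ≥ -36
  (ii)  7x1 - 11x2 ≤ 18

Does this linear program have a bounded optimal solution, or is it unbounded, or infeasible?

From the feasible point (306/97, 36/97), moving in the direction (5, 12) keeps every constraint satisfied while W decreases without bound.

unbounded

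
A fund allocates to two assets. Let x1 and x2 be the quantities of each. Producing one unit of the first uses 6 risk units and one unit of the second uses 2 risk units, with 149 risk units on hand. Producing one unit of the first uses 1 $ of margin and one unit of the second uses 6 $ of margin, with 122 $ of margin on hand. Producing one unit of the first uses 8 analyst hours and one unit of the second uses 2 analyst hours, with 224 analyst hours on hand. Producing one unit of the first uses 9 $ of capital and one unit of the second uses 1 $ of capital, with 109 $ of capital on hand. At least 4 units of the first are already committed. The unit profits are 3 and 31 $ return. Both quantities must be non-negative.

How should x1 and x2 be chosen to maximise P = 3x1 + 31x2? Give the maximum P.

x1 = 4, x2 = 59/3, maximum P = 1865/3

Feasible corners and P = 3x1 + 31x2:
  (109/9, 0) → P = 109/3
  (4, 0) → P = 12
  (532/53, 989/53) → P = 32255/53
  (4, 59/3) → P = 1865/3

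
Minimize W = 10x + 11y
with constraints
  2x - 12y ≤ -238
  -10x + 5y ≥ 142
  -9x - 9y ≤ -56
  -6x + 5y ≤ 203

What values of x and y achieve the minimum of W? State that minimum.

Vertices and W = 10x + 11y:
  (-257/55, 1048/55) → W = 8958/55
  (-35/3, 161/9) → W = 721/9
  (61/4, 589/10) → W = 4002/5
  (-1547/99, 721/33) → W = 8323/99

At the optimal vertex, 2x - 12y = -238 and -9x - 9y = -56.
Solving simultaneously gives x = -35/3, y = 161/9.

x = -35/3, y = 161/9, minimum W = 721/9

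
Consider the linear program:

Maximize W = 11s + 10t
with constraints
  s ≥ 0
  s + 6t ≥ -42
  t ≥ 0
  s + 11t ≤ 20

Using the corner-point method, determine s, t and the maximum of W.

Corner points and W = 11s + 10t:
  (0, 0) → W = 0
  (0, 20/11) → W = 200/11
  (20, 0) → W = 220

The optimum lies where t = 0 and s + 11t = 20.
Solving simultaneously gives s = 20, t = 0.

s = 20, t = 0, maximum W = 220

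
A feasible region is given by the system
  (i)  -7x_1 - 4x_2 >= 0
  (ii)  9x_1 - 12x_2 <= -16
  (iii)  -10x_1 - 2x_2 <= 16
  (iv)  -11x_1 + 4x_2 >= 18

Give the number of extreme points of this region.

4

Intersecting each pair of boundary lines and keeping only the points that satisfy every inequality leaves:
  (-32/13, 56/13)
  (-1, 7/4)
  (-112/69, 8/69)
  (-19/12, 7/48)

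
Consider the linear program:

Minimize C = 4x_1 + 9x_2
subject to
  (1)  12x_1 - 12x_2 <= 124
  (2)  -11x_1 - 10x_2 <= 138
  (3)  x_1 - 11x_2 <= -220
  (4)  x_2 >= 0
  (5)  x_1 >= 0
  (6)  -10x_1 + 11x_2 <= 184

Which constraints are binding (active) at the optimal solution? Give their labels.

Corner points and C = 4x_1 + 9x_2:
  (1001/30, 691/30) → C = 10223/30
  (893/3, 862/3) → C = 11330/3
  (4, 224/11) → C = 2192/11

The minimum is at (4, 224/11). Substituting into each constraint, equality holds for (3) and (6); the remaining constraints have slack.

(3) and (6)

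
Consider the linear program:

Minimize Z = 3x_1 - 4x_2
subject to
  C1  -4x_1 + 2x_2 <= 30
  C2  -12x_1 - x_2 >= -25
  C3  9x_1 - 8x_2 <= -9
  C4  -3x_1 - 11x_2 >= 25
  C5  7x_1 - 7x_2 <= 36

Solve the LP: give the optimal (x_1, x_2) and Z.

At the optimal vertex, -4x_1 + 2x_2 = 30 and -3x_1 - 11x_2 = 25.
Solving simultaneously gives x_1 = -38/5, x_2 = -1/5.

x_1 = -38/5, x_2 = -1/5, minimum Z = -22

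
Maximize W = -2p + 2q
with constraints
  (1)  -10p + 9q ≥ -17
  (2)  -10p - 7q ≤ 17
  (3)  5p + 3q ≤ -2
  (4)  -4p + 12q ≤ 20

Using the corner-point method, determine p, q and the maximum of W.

p = -86/37, q = 33/37, maximum W = 238/37

Vertices and W = -2p + 2q:
  (-17/80, -17/8) → W = -153/40
  (11/25, -7/5) → W = -92/25
  (-86/37, 33/37) → W = 238/37
  (-7/6, 23/18) → W = 44/9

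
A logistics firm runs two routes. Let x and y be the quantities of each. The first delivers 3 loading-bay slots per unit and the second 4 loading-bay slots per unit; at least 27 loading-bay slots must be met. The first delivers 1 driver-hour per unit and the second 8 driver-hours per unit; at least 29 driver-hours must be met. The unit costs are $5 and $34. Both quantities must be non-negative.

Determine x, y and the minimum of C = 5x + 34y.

The feasible region is unbounded (it extends along (0, 1), (1, 0)), but C strictly increases along every unbounded feasible direction, so there is no improving ray and the minimum is attained at a vertex.

x = 5, y = 3, minimum C = 127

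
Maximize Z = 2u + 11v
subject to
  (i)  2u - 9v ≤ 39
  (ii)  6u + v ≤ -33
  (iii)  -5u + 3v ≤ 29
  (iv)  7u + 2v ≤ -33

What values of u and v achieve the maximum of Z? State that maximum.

Corner points and Z = 2u + 11v:
  (-129/28, -75/14) → Z = -477/7
  (-126/13, -253/39) → Z = -3539/39
  (-128/23, 9/23) → Z = -157/23

u = -128/23, v = 9/23, maximum Z = -157/23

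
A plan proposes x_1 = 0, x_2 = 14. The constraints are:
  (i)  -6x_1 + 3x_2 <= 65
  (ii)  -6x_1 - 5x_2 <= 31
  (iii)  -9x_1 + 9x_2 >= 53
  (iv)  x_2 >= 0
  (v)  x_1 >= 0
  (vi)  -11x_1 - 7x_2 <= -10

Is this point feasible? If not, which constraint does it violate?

(i): 42 ≤ 65 ✓
(ii): -70 ≤ 31 ✓
(iii): 126 ≥ 53 ✓
(iv): 14 ≥ 0 ✓
(v): 0 ≥ 0 ✓
(vi): -98 ≤ -10 ✓

feasible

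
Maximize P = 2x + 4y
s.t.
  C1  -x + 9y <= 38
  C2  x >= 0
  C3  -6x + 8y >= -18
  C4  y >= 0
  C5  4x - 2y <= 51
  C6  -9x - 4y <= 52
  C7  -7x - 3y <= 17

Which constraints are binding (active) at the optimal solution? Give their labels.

Extreme points and P = 2x + 4y:
  (0, 38/9) → P = 152/9
  (233/23, 123/23) → P = 958/23
  (0, 0) → P = 0
  (3, 0) → P = 6

The maximum is at (233/23, 123/23). Substituting into each constraint, equality holds for C1 and C3; the remaining constraints have slack.

C1 and C3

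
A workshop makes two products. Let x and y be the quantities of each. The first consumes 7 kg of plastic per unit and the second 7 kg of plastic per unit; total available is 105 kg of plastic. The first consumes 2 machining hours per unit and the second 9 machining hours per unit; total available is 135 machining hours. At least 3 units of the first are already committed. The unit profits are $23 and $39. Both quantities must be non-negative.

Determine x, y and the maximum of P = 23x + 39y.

x = 3, y = 12, maximum P = 537

Vertices and P = 23x + 39y:
  (15, 0) → P = 345
  (3, 0) → P = 69
  (3, 12) → P = 537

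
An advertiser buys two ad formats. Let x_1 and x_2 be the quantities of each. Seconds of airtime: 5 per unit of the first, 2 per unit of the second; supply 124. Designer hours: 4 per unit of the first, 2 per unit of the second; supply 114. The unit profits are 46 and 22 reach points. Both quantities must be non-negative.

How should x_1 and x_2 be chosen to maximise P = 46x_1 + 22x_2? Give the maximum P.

x_1 = 10, x_2 = 37, maximum P = 1274

Corner points and P = 46x_1 + 22x_2:
  (0, 0) → P = 0
  (0, 57) → P = 1254
  (124/5, 0) → P = 5704/5
  (10, 37) → P = 1274

At the optimal vertex, 5x_1 + 2x_2 = 124 and 4x_1 + 2x_2 = 114.
Solving simultaneously gives x_1 = 10, x_2 = 37.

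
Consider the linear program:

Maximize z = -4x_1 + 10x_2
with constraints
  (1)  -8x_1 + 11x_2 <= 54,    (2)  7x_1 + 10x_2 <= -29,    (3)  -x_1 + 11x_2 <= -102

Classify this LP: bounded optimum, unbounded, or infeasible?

bounded optimum

Vertices and z = -4x_1 + 10x_2:
  (-156/7, -870/77) → z = -1836/77
  (701/87, -743/87) → z = -10234/87
The feasible region has finitely many vertices and no improving ray; the maximum is -1836/77 at (-156/7, -870/77).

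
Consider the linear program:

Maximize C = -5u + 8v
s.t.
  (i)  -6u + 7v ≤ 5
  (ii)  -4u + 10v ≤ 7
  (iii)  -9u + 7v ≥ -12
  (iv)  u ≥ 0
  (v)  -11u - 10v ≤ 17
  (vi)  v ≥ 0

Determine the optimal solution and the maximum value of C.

u = 0, v = 7/10, maximum C = 28/5

Vertices and C = -5u + 8v:
  (169/62, 111/62) → C = 43/62
  (0, 7/10) → C = 28/5
  (4/3, 0) → C = -20/3
  (0, 0) → C = 0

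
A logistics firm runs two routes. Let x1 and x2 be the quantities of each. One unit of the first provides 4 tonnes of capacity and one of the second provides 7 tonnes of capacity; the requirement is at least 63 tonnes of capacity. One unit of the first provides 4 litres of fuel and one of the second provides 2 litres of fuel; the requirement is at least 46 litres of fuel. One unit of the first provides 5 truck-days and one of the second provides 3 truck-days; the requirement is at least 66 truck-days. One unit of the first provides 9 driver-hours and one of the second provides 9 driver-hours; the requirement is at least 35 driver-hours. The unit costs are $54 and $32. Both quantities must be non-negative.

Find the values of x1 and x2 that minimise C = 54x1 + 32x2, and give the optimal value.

x1 = 3, x2 = 17, minimum C = 706

Vertices and C = 54x1 + 32x2:
  (0, 23) → C = 736
  (63/4, 0) → C = 1701/2
  (273/23, 51/23) → C = 16374/23
  (3, 17) → C = 706
The feasible region is unbounded (it extends along (0, 1), (1, 0)), but C strictly increases along every unbounded feasible direction, so there is no improving ray and the minimum is attained at a vertex.

At the optimal vertex, 4x1 + 2x2 = 46 and 5x1 + 3x2 = 66.
Solving simultaneously gives x1 = 3, x2 = 17.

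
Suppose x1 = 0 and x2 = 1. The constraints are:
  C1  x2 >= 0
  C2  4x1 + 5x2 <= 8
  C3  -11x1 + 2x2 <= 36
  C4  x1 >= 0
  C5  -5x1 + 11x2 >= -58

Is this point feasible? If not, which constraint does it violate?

feasible

C1: 1 ≥ 0 ✓
C2: 5 ≤ 8 ✓
C3: 2 ≤ 36 ✓
C4: 0 ≥ 0 ✓
C5: 11 ≥ -58 ✓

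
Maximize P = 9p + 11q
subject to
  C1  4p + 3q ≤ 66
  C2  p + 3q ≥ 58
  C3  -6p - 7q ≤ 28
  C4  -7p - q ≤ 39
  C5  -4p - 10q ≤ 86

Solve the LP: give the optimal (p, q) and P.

p = -183/17, q = 618/17, maximum P = 303

Vertices and P = 9p + 11q:
  (8/3, 166/9) → P = 2042/9
  (-183/17, 618/17) → P = 303
  (-35/4, 89/4) → P = 166

The optimum lies where 4p + 3q = 66 and -7p - q = 39.
Solving simultaneously gives p = -183/17, q = 618/17.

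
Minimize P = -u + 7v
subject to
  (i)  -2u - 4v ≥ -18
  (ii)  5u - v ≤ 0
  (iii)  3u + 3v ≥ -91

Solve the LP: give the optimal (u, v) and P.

u = -91/18, v = -455/18, minimum P = -1547/9

Extreme points and P = -u + 7v:
  (9/11, 45/11) → P = 306/11
  (-209/3, 118/3) → P = 345
  (-91/18, -455/18) → P = -1547/9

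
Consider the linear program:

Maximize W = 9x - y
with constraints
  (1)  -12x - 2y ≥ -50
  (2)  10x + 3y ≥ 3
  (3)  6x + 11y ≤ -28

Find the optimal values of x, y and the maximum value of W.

x = 9, y = -29, maximum W = 110

The optimum lies where -12x - 2y = -50 and 10x + 3y = 3.
Solving simultaneously gives x = 9, y = -29.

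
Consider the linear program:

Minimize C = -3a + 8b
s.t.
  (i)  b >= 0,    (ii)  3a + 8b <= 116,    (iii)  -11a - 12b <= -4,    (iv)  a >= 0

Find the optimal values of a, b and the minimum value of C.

a = 116/3, b = 0, minimum C = -116

Feasible corners and C = -3a + 8b:
  (116/3, 0) → C = -116
  (4/11, 0) → C = -12/11
  (0, 29/2) → C = 116
  (0, 1/3) → C = 8/3

The binding constraints are b = 0 and 3a + 8b = 116.
Solving simultaneously gives a = 116/3, b = 0.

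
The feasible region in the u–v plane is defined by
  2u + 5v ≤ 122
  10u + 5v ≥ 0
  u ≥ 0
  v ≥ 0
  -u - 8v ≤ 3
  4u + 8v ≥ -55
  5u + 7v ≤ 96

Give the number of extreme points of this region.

3

Pairwise boundary intersections that survive every other constraint:
  (0, 0)
  (0, 96/7)
  (96/5, 0)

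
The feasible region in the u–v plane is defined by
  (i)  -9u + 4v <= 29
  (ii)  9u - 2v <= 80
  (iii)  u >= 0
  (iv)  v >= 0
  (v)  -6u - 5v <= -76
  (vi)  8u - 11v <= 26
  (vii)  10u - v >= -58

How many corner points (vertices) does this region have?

4

The feasible vertices (each the meet of two boundaries and inside every other half-plane) are:
  (21, 109/2)
  (53/23, 286/23)
  (828/83, 406/83)
  (483/53, 226/53)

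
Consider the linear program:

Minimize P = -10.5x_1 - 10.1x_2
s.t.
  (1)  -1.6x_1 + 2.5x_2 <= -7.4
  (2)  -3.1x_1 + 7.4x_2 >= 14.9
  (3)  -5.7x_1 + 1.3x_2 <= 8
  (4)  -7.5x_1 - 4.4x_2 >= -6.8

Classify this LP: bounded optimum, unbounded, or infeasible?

The boundaries -1.6x_1 + 2.5x_2 = -7.4 and -3.1x_1 + 7.4x_2 = 14.9 meet at (9201/409, 4678/409), but that point violates -7.5x_1 - 4.4x_2 ≥ -6.8. Every candidate vertex is excluded by some other constraint, so the feasible region is empty.

infeasible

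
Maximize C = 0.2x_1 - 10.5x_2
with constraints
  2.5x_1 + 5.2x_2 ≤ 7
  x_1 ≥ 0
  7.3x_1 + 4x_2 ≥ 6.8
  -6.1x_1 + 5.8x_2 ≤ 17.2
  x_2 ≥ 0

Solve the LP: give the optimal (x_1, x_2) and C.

The optimum lies where 2.5x_1 + 5.2x_2 = 7 and x_2 = 0.
Solving simultaneously gives x_1 = 14/5, x_2 = 0.

x_1 = 2.8, x_2 = 0, maximum C = 0.56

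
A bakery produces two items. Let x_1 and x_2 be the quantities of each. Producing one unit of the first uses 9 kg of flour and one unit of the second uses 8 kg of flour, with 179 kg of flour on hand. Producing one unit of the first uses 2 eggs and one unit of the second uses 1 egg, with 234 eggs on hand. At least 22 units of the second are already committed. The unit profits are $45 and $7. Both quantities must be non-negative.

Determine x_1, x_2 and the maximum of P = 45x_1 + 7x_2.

Extreme points and P = 45x_1 + 7x_2:
  (0, 179/8) → P = 1253/8
  (0, 22) → P = 154
  (1/3, 22) → P = 169

The optimum lies where 9x_1 + 8x_2 = 179 and x_2 = 22.
Solving simultaneously gives x_1 = 1/3, x_2 = 22.

x_1 = 1/3, x_2 = 22, maximum P = 169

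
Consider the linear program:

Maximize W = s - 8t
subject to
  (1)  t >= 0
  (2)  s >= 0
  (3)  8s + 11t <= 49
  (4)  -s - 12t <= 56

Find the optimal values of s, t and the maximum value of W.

s = 49/8, t = 0, maximum W = 49/8

Corner points and W = s - 8t:
  (0, 0) → W = 0
  (49/8, 0) → W = 49/8
  (0, 49/11) → W = -392/11

At the optimal vertex, t = 0 and 8s + 11t = 49.
Solving simultaneously gives s = 49/8, t = 0.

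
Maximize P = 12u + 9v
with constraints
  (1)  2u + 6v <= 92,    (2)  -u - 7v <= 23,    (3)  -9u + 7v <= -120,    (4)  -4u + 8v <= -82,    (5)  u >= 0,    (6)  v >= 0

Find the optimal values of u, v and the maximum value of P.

u = 46, v = 0, maximum P = 552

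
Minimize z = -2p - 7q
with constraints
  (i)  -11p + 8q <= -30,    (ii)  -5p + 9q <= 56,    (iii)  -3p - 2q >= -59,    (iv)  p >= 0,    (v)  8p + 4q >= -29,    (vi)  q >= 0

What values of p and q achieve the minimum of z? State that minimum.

p = 266/23, q = 559/46, minimum z = -4977/46

Feasible corners and z = -2p - 7q:
  (266/23, 559/46) → z = -4977/46
  (30/11, 0) → z = -60/11
  (59/3, 0) → z = -118/3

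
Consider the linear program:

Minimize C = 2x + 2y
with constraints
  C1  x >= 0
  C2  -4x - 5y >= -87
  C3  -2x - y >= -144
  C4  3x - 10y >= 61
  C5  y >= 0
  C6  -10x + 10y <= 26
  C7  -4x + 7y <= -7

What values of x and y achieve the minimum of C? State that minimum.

x = 61/3, y = 0, minimum C = 122/3

Feasible corners and C = 2x + 2y:
  (235/11, 17/55) → C = 2384/55
  (87/4, 0) → C = 87/2
  (61/3, 0) → C = 122/3

The optimum lies where 3x - 10y = 61 and y = 0.
Solving simultaneously gives x = 61/3, y = 0.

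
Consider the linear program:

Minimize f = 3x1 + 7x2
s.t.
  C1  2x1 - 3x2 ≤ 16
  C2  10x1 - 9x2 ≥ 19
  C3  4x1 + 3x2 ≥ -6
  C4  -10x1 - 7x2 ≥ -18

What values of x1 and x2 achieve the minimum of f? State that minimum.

x1 = 5/3, x2 = -38/9, minimum f = -221/9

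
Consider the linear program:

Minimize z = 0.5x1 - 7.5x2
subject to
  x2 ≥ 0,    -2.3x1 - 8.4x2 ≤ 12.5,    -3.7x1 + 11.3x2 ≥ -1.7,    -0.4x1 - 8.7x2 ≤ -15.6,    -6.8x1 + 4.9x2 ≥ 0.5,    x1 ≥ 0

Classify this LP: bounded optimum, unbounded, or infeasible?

From the feasible point (7209/6112, 2657/1528), moving in the direction (0, 1) keeps every constraint satisfied while z decreases without bound.

unbounded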